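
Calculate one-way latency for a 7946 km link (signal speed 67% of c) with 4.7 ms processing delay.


Speed = 0.67 * 3e5 km/s = 201000 km/s
Propagation delay = 7946 / 201000 = 0.0395 s = 39.5323 ms
Processing delay = 4.7 ms
Total one-way latency = 44.2323 ms


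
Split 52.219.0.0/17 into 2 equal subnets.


New prefix = 17 + 1 = 18
Each subnet has 16384 addresses
  52.219.0.0/18
  52.219.64.0/18
Subnets: 52.219.0.0/18, 52.219.64.0/18


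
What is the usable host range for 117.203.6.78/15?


Network: 117.202.0.0
Broadcast: 117.203.255.255
First usable = network + 1
Last usable = broadcast - 1
Range: 117.202.0.1 to 117.203.255.254


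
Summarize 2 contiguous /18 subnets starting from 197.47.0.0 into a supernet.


Original prefix: /18
Number of subnets: 2 = 2^1
New prefix = 18 - 1 = 17
Supernet: 197.47.0.0/17


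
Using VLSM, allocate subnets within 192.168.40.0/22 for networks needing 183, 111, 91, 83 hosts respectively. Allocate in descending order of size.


183 hosts -> /24 (254 usable): 192.168.40.0/24
111 hosts -> /25 (126 usable): 192.168.41.0/25
91 hosts -> /25 (126 usable): 192.168.41.128/25
83 hosts -> /25 (126 usable): 192.168.42.0/25
Allocation: 192.168.40.0/24 (183 hosts, 254 usable); 192.168.41.0/25 (111 hosts, 126 usable); 192.168.41.128/25 (91 hosts, 126 usable); 192.168.42.0/25 (83 hosts, 126 usable)


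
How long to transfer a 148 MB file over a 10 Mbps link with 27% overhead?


Effective throughput = 10 * (1 - 27/100) = 7.3 Mbps
File size in Mb = 148 * 8 = 1184 Mb
Time = 1184 / 7.3
Time = 162.1918 seconds


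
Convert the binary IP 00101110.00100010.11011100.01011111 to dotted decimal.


00101110 = 46
00100010 = 34
11011100 = 220
01011111 = 95
IP: 46.34.220.95


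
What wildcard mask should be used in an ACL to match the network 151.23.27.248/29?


Subnet mask: 255.255.255.248
Wildcard = 255.255.255.255 - subnet mask
255 - 255 = 0
255 - 255 = 0
255 - 255 = 0
255 - 248 = 7
Wildcard: 0.0.0.7


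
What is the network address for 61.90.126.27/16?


IP:   00111101.01011010.01111110.00011011
Mask: 11111111.11111111.00000000.00000000
AND operation:
Net:  00111101.01011010.00000000.00000000
Network: 61.90.0.0/16


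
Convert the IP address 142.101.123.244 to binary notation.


142 = 10001110
101 = 01100101
123 = 01111011
244 = 11110100
Binary: 10001110.01100101.01111011.11110100


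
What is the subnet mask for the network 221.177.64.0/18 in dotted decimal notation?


/18 means 18 network bits, 14 host bits
Binary: 11111111111111111100000000000000
Mask: 255.255.192.0


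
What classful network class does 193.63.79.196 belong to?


First octet: 193
Binary: 11000001
110xxxxx -> Class C (192-223)
Class C, default mask 255.255.255.0 (/24)


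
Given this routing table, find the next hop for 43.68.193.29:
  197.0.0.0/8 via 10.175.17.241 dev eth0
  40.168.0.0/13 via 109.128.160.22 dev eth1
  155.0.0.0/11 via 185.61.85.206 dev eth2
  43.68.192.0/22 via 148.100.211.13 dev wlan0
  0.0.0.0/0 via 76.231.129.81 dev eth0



Longest prefix match for 43.68.193.29:
  /8 197.0.0.0: no
  /13 40.168.0.0: no
  /11 155.0.0.0: no
  /22 43.68.192.0: MATCH
  /0 0.0.0.0: MATCH
Selected: next-hop 148.100.211.13 via wlan0 (matched /22)


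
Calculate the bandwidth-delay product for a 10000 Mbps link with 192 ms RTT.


BDP = bandwidth * RTT
= 10000 Mbps * 192 ms
= 10000 * 1e6 * 192 / 1000 bits
= 1920000000 bits
= 240000000 bytes
= 234375 KB
BDP = 1920000000 bits (240000000 bytes)


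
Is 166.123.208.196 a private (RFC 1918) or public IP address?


RFC 1918 private ranges:
  10.0.0.0/8 (10.0.0.0 - 10.255.255.255)
  172.16.0.0/12 (172.16.0.0 - 172.31.255.255)
  192.168.0.0/16 (192.168.0.0 - 192.168.255.255)
Public (not in any RFC 1918 range)


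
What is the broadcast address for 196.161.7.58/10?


Network: 196.128.0.0/10
Host bits = 22
Set all host bits to 1:
Broadcast: 196.191.255.255


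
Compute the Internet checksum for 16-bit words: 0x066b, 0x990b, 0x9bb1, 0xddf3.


Sum all words (with carry folding):
+ 0x066b = 0x066b
+ 0x990b = 0x9f76
+ 0x9bb1 = 0x3b28
+ 0xddf3 = 0x191c
One's complement: ~0x191c
Checksum = 0xe6e3


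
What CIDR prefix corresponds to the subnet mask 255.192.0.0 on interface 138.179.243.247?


Binary: 11111111.11000000.00000000.00000000
Count leading 1s
Prefix: /10


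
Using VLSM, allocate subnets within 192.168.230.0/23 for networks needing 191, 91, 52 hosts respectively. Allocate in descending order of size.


191 hosts -> /24 (254 usable): 192.168.230.0/24
91 hosts -> /25 (126 usable): 192.168.231.0/25
52 hosts -> /26 (62 usable): 192.168.231.128/26
Allocation: 192.168.230.0/24 (191 hosts, 254 usable); 192.168.231.0/25 (91 hosts, 126 usable); 192.168.231.128/26 (52 hosts, 62 usable)


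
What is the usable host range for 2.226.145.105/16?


Network: 2.226.0.0
Broadcast: 2.226.255.255
First usable = network + 1
Last usable = broadcast - 1
Range: 2.226.0.1 to 2.226.255.254


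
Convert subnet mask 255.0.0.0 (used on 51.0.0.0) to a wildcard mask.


Subnet mask: 255.0.0.0
Wildcard = 255.255.255.255 - subnet mask
255 - 255 = 0
255 - 0 = 255
255 - 0 = 255
255 - 0 = 255
Wildcard: 0.255.255.255


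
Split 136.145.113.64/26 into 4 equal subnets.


New prefix = 26 + 2 = 28
Each subnet has 16 addresses
  136.145.113.64/28
  136.145.113.80/28
  136.145.113.96/28
  136.145.113.112/28
Subnets: 136.145.113.64/28, 136.145.113.80/28, 136.145.113.96/28, 136.145.113.112/28


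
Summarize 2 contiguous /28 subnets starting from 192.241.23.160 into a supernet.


Original prefix: /28
Number of subnets: 2 = 2^1
New prefix = 28 - 1 = 27
Supernet: 192.241.23.160/27


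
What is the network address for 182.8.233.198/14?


IP:   10110110.00001000.11101001.11000110
Mask: 11111111.11111100.00000000.00000000
AND operation:
Net:  10110110.00001000.00000000.00000000
Network: 182.8.0.0/14


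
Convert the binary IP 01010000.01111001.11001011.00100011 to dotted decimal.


01010000 = 80
01111001 = 121
11001011 = 203
00100011 = 35
IP: 80.121.203.35


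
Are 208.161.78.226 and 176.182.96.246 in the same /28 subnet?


Mask: 255.255.255.240
208.161.78.226 AND mask = 208.161.78.224
176.182.96.246 AND mask = 176.182.96.240
No, different subnets (208.161.78.224 vs 176.182.96.240)


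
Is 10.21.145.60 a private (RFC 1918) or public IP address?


RFC 1918 private ranges:
  10.0.0.0/8 (10.0.0.0 - 10.255.255.255)
  172.16.0.0/12 (172.16.0.0 - 172.31.255.255)
  192.168.0.0/16 (192.168.0.0 - 192.168.255.255)
Private (in 10.0.0.0/8)


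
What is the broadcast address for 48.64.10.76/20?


Network: 48.64.0.0/20
Host bits = 12
Set all host bits to 1:
Broadcast: 48.64.15.255


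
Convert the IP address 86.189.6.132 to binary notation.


86 = 01010110
189 = 10111101
6 = 00000110
132 = 10000100
Binary: 01010110.10111101.00000110.10000100


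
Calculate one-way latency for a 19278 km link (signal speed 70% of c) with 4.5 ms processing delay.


Speed = 0.7 * 3e5 km/s = 210000 km/s
Propagation delay = 19278 / 210000 = 0.0918 s = 91.8 ms
Processing delay = 4.5 ms
Total one-way latency = 96.3 ms


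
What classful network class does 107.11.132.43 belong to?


First octet: 107
Binary: 01101011
0xxxxxxx -> Class A (1-126)
Class A, default mask 255.0.0.0 (/8)


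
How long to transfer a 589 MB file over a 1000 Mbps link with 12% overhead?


Effective throughput = 1000 * (1 - 12/100) = 880 Mbps
File size in Mb = 589 * 8 = 4712 Mb
Time = 4712 / 880
Time = 5.3545 seconds


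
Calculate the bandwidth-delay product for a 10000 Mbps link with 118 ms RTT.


BDP = bandwidth * RTT
= 10000 Mbps * 118 ms
= 10000 * 1e6 * 118 / 1000 bits
= 1180000000 bits
= 147500000 bytes
= 144042.9688 KB
BDP = 1180000000 bits (147500000 bytes)


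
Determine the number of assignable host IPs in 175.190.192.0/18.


Host bits = 32 - 18 = 14
Total addresses = 2^14 = 16384
Usable = total - 2 (network and broadcast)
Usable hosts: 16382


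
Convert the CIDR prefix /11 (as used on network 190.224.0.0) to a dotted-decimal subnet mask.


/11 means 11 network bits, 21 host bits
Binary: 11111111111000000000000000000000
Mask: 255.224.0.0


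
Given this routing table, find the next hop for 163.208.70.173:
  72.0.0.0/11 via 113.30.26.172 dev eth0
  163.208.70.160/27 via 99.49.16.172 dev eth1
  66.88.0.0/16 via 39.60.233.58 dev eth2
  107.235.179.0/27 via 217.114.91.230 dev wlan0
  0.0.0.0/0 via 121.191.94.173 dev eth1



Longest prefix match for 163.208.70.173:
  /11 72.0.0.0: no
  /27 163.208.70.160: MATCH
  /16 66.88.0.0: no
  /27 107.235.179.0: no
  /0 0.0.0.0: MATCH
Selected: next-hop 99.49.16.172 via eth1 (matched /27)


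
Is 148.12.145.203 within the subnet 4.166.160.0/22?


Subnet network: 4.166.160.0
Test IP AND mask: 148.12.144.0
No, 148.12.145.203 is not in 4.166.160.0/22


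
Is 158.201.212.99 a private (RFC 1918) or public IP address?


RFC 1918 private ranges:
  10.0.0.0/8 (10.0.0.0 - 10.255.255.255)
  172.16.0.0/12 (172.16.0.0 - 172.31.255.255)
  192.168.0.0/16 (192.168.0.0 - 192.168.255.255)
Public (not in any RFC 1918 range)


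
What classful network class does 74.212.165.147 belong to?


First octet: 74
Binary: 01001010
0xxxxxxx -> Class A (1-126)
Class A, default mask 255.0.0.0 (/8)


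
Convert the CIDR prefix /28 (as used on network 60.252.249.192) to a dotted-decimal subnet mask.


/28 means 28 network bits, 4 host bits
Binary: 11111111111111111111111111110000
Mask: 255.255.255.240


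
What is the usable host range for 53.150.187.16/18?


Network: 53.150.128.0
Broadcast: 53.150.191.255
First usable = network + 1
Last usable = broadcast - 1
Range: 53.150.128.1 to 53.150.191.254


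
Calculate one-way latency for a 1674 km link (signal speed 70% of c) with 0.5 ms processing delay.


Speed = 0.7 * 3e5 km/s = 210000 km/s
Propagation delay = 1674 / 210000 = 0.008 s = 7.9714 ms
Processing delay = 0.5 ms
Total one-way latency = 8.4714 ms


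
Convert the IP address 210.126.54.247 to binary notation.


210 = 11010010
126 = 01111110
54 = 00110110
247 = 11110111
Binary: 11010010.01111110.00110110.11110111


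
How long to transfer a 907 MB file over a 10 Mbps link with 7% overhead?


Effective throughput = 10 * (1 - 7/100) = 9.3 Mbps
File size in Mb = 907 * 8 = 7256 Mb
Time = 7256 / 9.3
Time = 780.2151 seconds


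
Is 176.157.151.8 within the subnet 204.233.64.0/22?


Subnet network: 204.233.64.0
Test IP AND mask: 176.157.148.0
No, 176.157.151.8 is not in 204.233.64.0/22


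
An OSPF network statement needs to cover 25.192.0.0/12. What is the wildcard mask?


Subnet mask: 255.240.0.0
Wildcard = 255.255.255.255 - subnet mask
255 - 255 = 0
255 - 240 = 15
255 - 0 = 255
255 - 0 = 255
Wildcard: 0.15.255.255


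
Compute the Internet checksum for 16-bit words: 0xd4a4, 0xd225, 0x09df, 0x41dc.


Sum all words (with carry folding):
+ 0xd4a4 = 0xd4a4
+ 0xd225 = 0xa6ca
+ 0x09df = 0xb0a9
+ 0x41dc = 0xf285
One's complement: ~0xf285
Checksum = 0x0d7a


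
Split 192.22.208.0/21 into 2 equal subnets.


New prefix = 21 + 1 = 22
Each subnet has 1024 addresses
  192.22.208.0/22
  192.22.212.0/22
Subnets: 192.22.208.0/22, 192.22.212.0/22


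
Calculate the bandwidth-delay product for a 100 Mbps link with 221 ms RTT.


BDP = bandwidth * RTT
= 100 Mbps * 221 ms
= 100 * 1e6 * 221 / 1000 bits
= 22100000 bits
= 2762500 bytes
= 2697.7539 KB
BDP = 22100000 bits (2762500 bytes)


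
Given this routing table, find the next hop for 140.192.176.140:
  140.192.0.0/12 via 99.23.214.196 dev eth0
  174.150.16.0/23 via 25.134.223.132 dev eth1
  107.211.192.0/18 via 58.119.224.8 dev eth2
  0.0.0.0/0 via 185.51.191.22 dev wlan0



Longest prefix match for 140.192.176.140:
  /12 140.192.0.0: MATCH
  /23 174.150.16.0: no
  /18 107.211.192.0: no
  /0 0.0.0.0: MATCH
Selected: next-hop 99.23.214.196 via eth0 (matched /12)


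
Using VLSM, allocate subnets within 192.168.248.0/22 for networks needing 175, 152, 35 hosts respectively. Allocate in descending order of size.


175 hosts -> /24 (254 usable): 192.168.248.0/24
152 hosts -> /24 (254 usable): 192.168.249.0/24
35 hosts -> /26 (62 usable): 192.168.250.0/26
Allocation: 192.168.248.0/24 (175 hosts, 254 usable); 192.168.249.0/24 (152 hosts, 254 usable); 192.168.250.0/26 (35 hosts, 62 usable)


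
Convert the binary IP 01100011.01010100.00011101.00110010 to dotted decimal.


01100011 = 99
01010100 = 84
00011101 = 29
00110010 = 50
IP: 99.84.29.50


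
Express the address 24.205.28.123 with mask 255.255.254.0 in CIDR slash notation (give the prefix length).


Binary: 11111111.11111111.11111110.00000000
Count leading 1s
Prefix: /23


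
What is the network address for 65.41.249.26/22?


IP:   01000001.00101001.11111001.00011010
Mask: 11111111.11111111.11111100.00000000
AND operation:
Net:  01000001.00101001.11111000.00000000
Network: 65.41.248.0/22


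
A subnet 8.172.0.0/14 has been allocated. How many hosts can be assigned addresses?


Host bits = 32 - 14 = 18
Total addresses = 2^18 = 262144
Usable = total - 2 (network and broadcast)
Usable hosts: 262142


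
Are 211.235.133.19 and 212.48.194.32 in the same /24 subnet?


Mask: 255.255.255.0
211.235.133.19 AND mask = 211.235.133.0
212.48.194.32 AND mask = 212.48.194.0
No, different subnets (211.235.133.0 vs 212.48.194.0)


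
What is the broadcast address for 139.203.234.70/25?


Network: 139.203.234.0/25
Host bits = 7
Set all host bits to 1:
Broadcast: 139.203.234.127


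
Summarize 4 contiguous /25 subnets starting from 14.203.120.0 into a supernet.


Original prefix: /25
Number of subnets: 4 = 2^2
New prefix = 25 - 2 = 23
Supernet: 14.203.120.0/23


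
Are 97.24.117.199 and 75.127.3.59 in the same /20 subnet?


Mask: 255.255.240.0
97.24.117.199 AND mask = 97.24.112.0
75.127.3.59 AND mask = 75.127.0.0
No, different subnets (97.24.112.0 vs 75.127.0.0)


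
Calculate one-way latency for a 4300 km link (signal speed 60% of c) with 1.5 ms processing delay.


Speed = 0.6 * 3e5 km/s = 180000 km/s
Propagation delay = 4300 / 180000 = 0.0239 s = 23.8889 ms
Processing delay = 1.5 ms
Total one-way latency = 25.3889 ms


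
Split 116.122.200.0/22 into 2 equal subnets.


New prefix = 22 + 1 = 23
Each subnet has 512 addresses
  116.122.200.0/23
  116.122.202.0/23
Subnets: 116.122.200.0/23, 116.122.202.0/23


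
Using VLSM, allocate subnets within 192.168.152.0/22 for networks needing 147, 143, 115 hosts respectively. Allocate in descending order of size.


147 hosts -> /24 (254 usable): 192.168.152.0/24
143 hosts -> /24 (254 usable): 192.168.153.0/24
115 hosts -> /25 (126 usable): 192.168.154.0/25
Allocation: 192.168.152.0/24 (147 hosts, 254 usable); 192.168.153.0/24 (143 hosts, 254 usable); 192.168.154.0/25 (115 hosts, 126 usable)


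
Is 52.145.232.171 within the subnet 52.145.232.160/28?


Subnet network: 52.145.232.160
Test IP AND mask: 52.145.232.160
Yes, 52.145.232.171 is in 52.145.232.160/28


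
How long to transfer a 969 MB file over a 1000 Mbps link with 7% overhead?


Effective throughput = 1000 * (1 - 7/100) = 930.0 Mbps
File size in Mb = 969 * 8 = 7752 Mb
Time = 7752 / 930.0
Time = 8.3355 seconds


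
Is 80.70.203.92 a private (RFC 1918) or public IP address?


RFC 1918 private ranges:
  10.0.0.0/8 (10.0.0.0 - 10.255.255.255)
  172.16.0.0/12 (172.16.0.0 - 172.31.255.255)
  192.168.0.0/16 (192.168.0.0 - 192.168.255.255)
Public (not in any RFC 1918 range)


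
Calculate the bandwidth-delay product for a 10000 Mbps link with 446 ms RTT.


BDP = bandwidth * RTT
= 10000 Mbps * 446 ms
= 10000 * 1e6 * 446 / 1000 bits
= 4460000000 bits
= 557500000 bytes
= 544433.5938 KB
BDP = 4460000000 bits (557500000 bytes)


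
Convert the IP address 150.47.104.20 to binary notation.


150 = 10010110
47 = 00101111
104 = 01101000
20 = 00010100
Binary: 10010110.00101111.01101000.00010100


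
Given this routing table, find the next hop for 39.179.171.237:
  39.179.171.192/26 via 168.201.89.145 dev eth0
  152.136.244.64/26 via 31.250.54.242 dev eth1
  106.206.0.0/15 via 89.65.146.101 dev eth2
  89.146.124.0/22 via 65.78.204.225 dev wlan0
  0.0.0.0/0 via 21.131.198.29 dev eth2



Longest prefix match for 39.179.171.237:
  /26 39.179.171.192: MATCH
  /26 152.136.244.64: no
  /15 106.206.0.0: no
  /22 89.146.124.0: no
  /0 0.0.0.0: MATCH
Selected: next-hop 168.201.89.145 via eth0 (matched /26)


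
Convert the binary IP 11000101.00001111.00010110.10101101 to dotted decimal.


11000101 = 197
00001111 = 15
00010110 = 22
10101101 = 173
IP: 197.15.22.173


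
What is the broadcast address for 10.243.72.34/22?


Network: 10.243.72.0/22
Host bits = 10
Set all host bits to 1:
Broadcast: 10.243.75.255


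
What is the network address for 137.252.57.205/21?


IP:   10001001.11111100.00111001.11001101
Mask: 11111111.11111111.11111000.00000000
AND operation:
Net:  10001001.11111100.00111000.00000000
Network: 137.252.56.0/21


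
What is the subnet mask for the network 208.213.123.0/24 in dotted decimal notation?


/24 means 24 network bits, 8 host bits
Binary: 11111111111111111111111100000000
Mask: 255.255.255.0


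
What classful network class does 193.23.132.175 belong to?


First octet: 193
Binary: 11000001
110xxxxx -> Class C (192-223)
Class C, default mask 255.255.255.0 (/24)


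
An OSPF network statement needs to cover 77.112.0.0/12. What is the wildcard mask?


Subnet mask: 255.240.0.0
Wildcard = 255.255.255.255 - subnet mask
255 - 255 = 0
255 - 240 = 15
255 - 0 = 255
255 - 0 = 255
Wildcard: 0.15.255.255


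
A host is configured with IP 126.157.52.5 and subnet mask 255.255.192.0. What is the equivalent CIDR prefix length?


Binary: 11111111.11111111.11000000.00000000
Count leading 1s
Prefix: /18


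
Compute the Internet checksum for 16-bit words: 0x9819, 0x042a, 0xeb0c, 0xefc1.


Sum all words (with carry folding):
+ 0x9819 = 0x9819
+ 0x042a = 0x9c43
+ 0xeb0c = 0x8750
+ 0xefc1 = 0x7712
One's complement: ~0x7712
Checksum = 0x88ed


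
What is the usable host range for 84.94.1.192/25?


Network: 84.94.1.128
Broadcast: 84.94.1.255
First usable = network + 1
Last usable = broadcast - 1
Range: 84.94.1.129 to 84.94.1.254


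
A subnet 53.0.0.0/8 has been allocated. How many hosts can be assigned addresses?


Host bits = 32 - 8 = 24
Total addresses = 2^24 = 16777216
Usable = total - 2 (network and broadcast)
Usable hosts: 16777214


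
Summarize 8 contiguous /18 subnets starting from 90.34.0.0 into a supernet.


Original prefix: /18
Number of subnets: 8 = 2^3
New prefix = 18 - 3 = 15
Supernet: 90.34.0.0/15


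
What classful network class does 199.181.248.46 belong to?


First octet: 199
Binary: 11000111
110xxxxx -> Class C (192-223)
Class C, default mask 255.255.255.0 (/24)


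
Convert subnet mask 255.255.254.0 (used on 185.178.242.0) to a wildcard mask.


Subnet mask: 255.255.254.0
Wildcard = 255.255.255.255 - subnet mask
255 - 255 = 0
255 - 255 = 0
255 - 254 = 1
255 - 0 = 255
Wildcard: 0.0.1.255


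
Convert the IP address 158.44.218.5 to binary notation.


158 = 10011110
44 = 00101100
218 = 11011010
5 = 00000101
Binary: 10011110.00101100.11011010.00000101


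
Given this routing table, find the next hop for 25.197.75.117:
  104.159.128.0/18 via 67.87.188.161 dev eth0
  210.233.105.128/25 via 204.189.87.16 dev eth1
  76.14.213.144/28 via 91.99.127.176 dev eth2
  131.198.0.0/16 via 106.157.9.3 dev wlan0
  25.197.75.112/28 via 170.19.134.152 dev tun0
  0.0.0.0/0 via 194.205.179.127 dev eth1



Longest prefix match for 25.197.75.117:
  /18 104.159.128.0: no
  /25 210.233.105.128: no
  /28 76.14.213.144: no
  /16 131.198.0.0: no
  /28 25.197.75.112: MATCH
  /0 0.0.0.0: MATCH
Selected: next-hop 170.19.134.152 via tun0 (matched /28)


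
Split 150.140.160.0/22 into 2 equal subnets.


New prefix = 22 + 1 = 23
Each subnet has 512 addresses
  150.140.160.0/23
  150.140.162.0/23
Subnets: 150.140.160.0/23, 150.140.162.0/23


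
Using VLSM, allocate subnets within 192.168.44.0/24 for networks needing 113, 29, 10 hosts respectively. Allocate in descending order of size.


113 hosts -> /25 (126 usable): 192.168.44.0/25
29 hosts -> /27 (30 usable): 192.168.44.128/27
10 hosts -> /28 (14 usable): 192.168.44.160/28
Allocation: 192.168.44.0/25 (113 hosts, 126 usable); 192.168.44.128/27 (29 hosts, 30 usable); 192.168.44.160/28 (10 hosts, 14 usable)


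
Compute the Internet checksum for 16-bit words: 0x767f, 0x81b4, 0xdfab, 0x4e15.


Sum all words (with carry folding):
+ 0x767f = 0x767f
+ 0x81b4 = 0xf833
+ 0xdfab = 0xd7df
+ 0x4e15 = 0x25f5
One's complement: ~0x25f5
Checksum = 0xda0a


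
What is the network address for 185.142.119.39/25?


IP:   10111001.10001110.01110111.00100111
Mask: 11111111.11111111.11111111.10000000
AND operation:
Net:  10111001.10001110.01110111.00000000
Network: 185.142.119.0/25


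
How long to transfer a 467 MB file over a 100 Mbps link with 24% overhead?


Effective throughput = 100 * (1 - 24/100) = 76 Mbps
File size in Mb = 467 * 8 = 3736 Mb
Time = 3736 / 76
Time = 49.1579 seconds


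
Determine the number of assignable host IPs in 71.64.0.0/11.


Host bits = 32 - 11 = 21
Total addresses = 2^21 = 2097152
Usable = total - 2 (network and broadcast)
Usable hosts: 2097150


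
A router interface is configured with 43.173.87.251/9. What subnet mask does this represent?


/9 means 9 network bits, 23 host bits
Binary: 11111111100000000000000000000000
Mask: 255.128.0.0


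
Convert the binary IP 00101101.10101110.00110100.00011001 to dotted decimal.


00101101 = 45
10101110 = 174
00110100 = 52
00011001 = 25
IP: 45.174.52.25


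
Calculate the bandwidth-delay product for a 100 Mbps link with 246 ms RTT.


BDP = bandwidth * RTT
= 100 Mbps * 246 ms
= 100 * 1e6 * 246 / 1000 bits
= 24600000 bits
= 3075000 bytes
= 3002.9297 KB
BDP = 24600000 bits (3075000 bytes)


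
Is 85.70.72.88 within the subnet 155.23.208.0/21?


Subnet network: 155.23.208.0
Test IP AND mask: 85.70.72.0
No, 85.70.72.88 is not in 155.23.208.0/21


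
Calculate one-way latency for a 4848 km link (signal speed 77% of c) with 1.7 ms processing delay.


Speed = 0.77 * 3e5 km/s = 231000 km/s
Propagation delay = 4848 / 231000 = 0.021 s = 20.987 ms
Processing delay = 1.7 ms
Total one-way latency = 22.687 ms


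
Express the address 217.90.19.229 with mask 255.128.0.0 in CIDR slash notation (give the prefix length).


Binary: 11111111.10000000.00000000.00000000
Count leading 1s
Prefix: /9


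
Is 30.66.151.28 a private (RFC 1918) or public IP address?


RFC 1918 private ranges:
  10.0.0.0/8 (10.0.0.0 - 10.255.255.255)
  172.16.0.0/12 (172.16.0.0 - 172.31.255.255)
  192.168.0.0/16 (192.168.0.0 - 192.168.255.255)
Public (not in any RFC 1918 range)


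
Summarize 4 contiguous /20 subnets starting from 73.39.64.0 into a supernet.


Original prefix: /20
Number of subnets: 4 = 2^2
New prefix = 20 - 2 = 18
Supernet: 73.39.64.0/18


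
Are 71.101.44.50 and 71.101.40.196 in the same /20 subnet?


Mask: 255.255.240.0
71.101.44.50 AND mask = 71.101.32.0
71.101.40.196 AND mask = 71.101.32.0
Yes, same subnet (71.101.32.0)


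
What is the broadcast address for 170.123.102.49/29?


Network: 170.123.102.48/29
Host bits = 3
Set all host bits to 1:
Broadcast: 170.123.102.55


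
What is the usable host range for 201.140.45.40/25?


Network: 201.140.45.0
Broadcast: 201.140.45.127
First usable = network + 1
Last usable = broadcast - 1
Range: 201.140.45.1 to 201.140.45.126


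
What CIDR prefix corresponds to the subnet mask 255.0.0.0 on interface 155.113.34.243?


Binary: 11111111.00000000.00000000.00000000
Count leading 1s
Prefix: /8


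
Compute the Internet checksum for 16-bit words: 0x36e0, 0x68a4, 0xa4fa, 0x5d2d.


Sum all words (with carry folding):
+ 0x36e0 = 0x36e0
+ 0x68a4 = 0x9f84
+ 0xa4fa = 0x447f
+ 0x5d2d = 0xa1ac
One's complement: ~0xa1ac
Checksum = 0x5e53


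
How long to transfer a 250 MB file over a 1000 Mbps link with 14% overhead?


Effective throughput = 1000 * (1 - 14/100) = 860 Mbps
File size in Mb = 250 * 8 = 2000 Mb
Time = 2000 / 860
Time = 2.3256 seconds


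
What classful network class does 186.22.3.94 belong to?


First octet: 186
Binary: 10111010
10xxxxxx -> Class B (128-191)
Class B, default mask 255.255.0.0 (/16)


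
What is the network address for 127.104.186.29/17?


IP:   01111111.01101000.10111010.00011101
Mask: 11111111.11111111.10000000.00000000
AND operation:
Net:  01111111.01101000.10000000.00000000
Network: 127.104.128.0/17


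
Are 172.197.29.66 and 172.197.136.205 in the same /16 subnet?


Mask: 255.255.0.0
172.197.29.66 AND mask = 172.197.0.0
172.197.136.205 AND mask = 172.197.0.0
Yes, same subnet (172.197.0.0)


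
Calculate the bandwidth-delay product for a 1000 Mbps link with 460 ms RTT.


BDP = bandwidth * RTT
= 1000 Mbps * 460 ms
= 1000 * 1e6 * 460 / 1000 bits
= 460000000 bits
= 57500000 bytes
= 56152.3438 KB
BDP = 460000000 bits (57500000 bytes)


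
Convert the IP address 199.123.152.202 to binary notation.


199 = 11000111
123 = 01111011
152 = 10011000
202 = 11001010
Binary: 11000111.01111011.10011000.11001010


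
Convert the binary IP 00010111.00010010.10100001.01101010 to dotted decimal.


00010111 = 23
00010010 = 18
10100001 = 161
01101010 = 106
IP: 23.18.161.106


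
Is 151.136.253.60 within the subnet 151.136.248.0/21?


Subnet network: 151.136.248.0
Test IP AND mask: 151.136.248.0
Yes, 151.136.253.60 is in 151.136.248.0/21


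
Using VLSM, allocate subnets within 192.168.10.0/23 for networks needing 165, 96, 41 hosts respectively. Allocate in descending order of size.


165 hosts -> /24 (254 usable): 192.168.10.0/24
96 hosts -> /25 (126 usable): 192.168.11.0/25
41 hosts -> /26 (62 usable): 192.168.11.128/26
Allocation: 192.168.10.0/24 (165 hosts, 254 usable); 192.168.11.0/25 (96 hosts, 126 usable); 192.168.11.128/26 (41 hosts, 62 usable)


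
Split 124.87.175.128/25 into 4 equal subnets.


New prefix = 25 + 2 = 27
Each subnet has 32 addresses
  124.87.175.128/27
  124.87.175.160/27
  124.87.175.192/27
  124.87.175.224/27
Subnets: 124.87.175.128/27, 124.87.175.160/27, 124.87.175.192/27, 124.87.175.224/27


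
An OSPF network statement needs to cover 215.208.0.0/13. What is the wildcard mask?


Subnet mask: 255.248.0.0
Wildcard = 255.255.255.255 - subnet mask
255 - 255 = 0
255 - 248 = 7
255 - 0 = 255
255 - 0 = 255
Wildcard: 0.7.255.255


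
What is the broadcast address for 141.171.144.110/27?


Network: 141.171.144.96/27
Host bits = 5
Set all host bits to 1:
Broadcast: 141.171.144.127


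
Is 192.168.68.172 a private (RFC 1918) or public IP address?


RFC 1918 private ranges:
  10.0.0.0/8 (10.0.0.0 - 10.255.255.255)
  172.16.0.0/12 (172.16.0.0 - 172.31.255.255)
  192.168.0.0/16 (192.168.0.0 - 192.168.255.255)
Private (in 192.168.0.0/16)


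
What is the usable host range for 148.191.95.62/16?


Network: 148.191.0.0
Broadcast: 148.191.255.255
First usable = network + 1
Last usable = broadcast - 1
Range: 148.191.0.1 to 148.191.255.254


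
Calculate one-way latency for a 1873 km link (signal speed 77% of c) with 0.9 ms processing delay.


Speed = 0.77 * 3e5 km/s = 231000 km/s
Propagation delay = 1873 / 231000 = 0.0081 s = 8.1082 ms
Processing delay = 0.9 ms
Total one-way latency = 9.0082 ms


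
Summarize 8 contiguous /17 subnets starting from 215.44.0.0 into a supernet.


Original prefix: /17
Number of subnets: 8 = 2^3
New prefix = 17 - 3 = 14
Supernet: 215.44.0.0/14


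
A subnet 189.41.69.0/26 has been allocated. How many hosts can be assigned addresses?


Host bits = 32 - 26 = 6
Total addresses = 2^6 = 64
Usable = total - 2 (network and broadcast)
Usable hosts: 62


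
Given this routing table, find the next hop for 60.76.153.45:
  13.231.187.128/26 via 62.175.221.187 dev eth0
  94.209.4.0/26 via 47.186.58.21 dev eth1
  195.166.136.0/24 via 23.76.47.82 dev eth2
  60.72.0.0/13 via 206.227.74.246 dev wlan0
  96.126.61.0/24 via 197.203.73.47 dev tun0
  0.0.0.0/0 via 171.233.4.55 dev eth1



Longest prefix match for 60.76.153.45:
  /26 13.231.187.128: no
  /26 94.209.4.0: no
  /24 195.166.136.0: no
  /13 60.72.0.0: MATCH
  /24 96.126.61.0: no
  /0 0.0.0.0: MATCH
Selected: next-hop 206.227.74.246 via wlan0 (matched /13)


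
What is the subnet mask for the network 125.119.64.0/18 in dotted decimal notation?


/18 means 18 network bits, 14 host bits
Binary: 11111111111111111100000000000000
Mask: 255.255.192.0


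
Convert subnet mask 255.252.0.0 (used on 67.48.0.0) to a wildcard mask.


Subnet mask: 255.252.0.0
Wildcard = 255.255.255.255 - subnet mask
255 - 255 = 0
255 - 252 = 3
255 - 0 = 255
255 - 0 = 255
Wildcard: 0.3.255.255


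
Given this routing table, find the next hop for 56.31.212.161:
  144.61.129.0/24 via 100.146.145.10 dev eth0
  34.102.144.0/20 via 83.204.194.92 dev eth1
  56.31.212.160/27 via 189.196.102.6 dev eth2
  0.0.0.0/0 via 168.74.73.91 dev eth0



Longest prefix match for 56.31.212.161:
  /24 144.61.129.0: no
  /20 34.102.144.0: no
  /27 56.31.212.160: MATCH
  /0 0.0.0.0: MATCH
Selected: next-hop 189.196.102.6 via eth2 (matched /27)


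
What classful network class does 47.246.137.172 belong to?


First octet: 47
Binary: 00101111
0xxxxxxx -> Class A (1-126)
Class A, default mask 255.0.0.0 (/8)


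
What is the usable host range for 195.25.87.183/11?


Network: 195.0.0.0
Broadcast: 195.31.255.255
First usable = network + 1
Last usable = broadcast - 1
Range: 195.0.0.1 to 195.31.255.254


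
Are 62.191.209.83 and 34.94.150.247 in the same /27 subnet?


Mask: 255.255.255.224
62.191.209.83 AND mask = 62.191.209.64
34.94.150.247 AND mask = 34.94.150.224
No, different subnets (62.191.209.64 vs 34.94.150.224)


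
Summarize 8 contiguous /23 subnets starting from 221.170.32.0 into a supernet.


Original prefix: /23
Number of subnets: 8 = 2^3
New prefix = 23 - 3 = 20
Supernet: 221.170.32.0/20


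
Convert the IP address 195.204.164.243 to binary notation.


195 = 11000011
204 = 11001100
164 = 10100100
243 = 11110011
Binary: 11000011.11001100.10100100.11110011


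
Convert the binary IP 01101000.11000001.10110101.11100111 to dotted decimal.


01101000 = 104
11000001 = 193
10110101 = 181
11100111 = 231
IP: 104.193.181.231


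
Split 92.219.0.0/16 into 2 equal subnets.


New prefix = 16 + 1 = 17
Each subnet has 32768 addresses
  92.219.0.0/17
  92.219.128.0/17
Subnets: 92.219.0.0/17, 92.219.128.0/17


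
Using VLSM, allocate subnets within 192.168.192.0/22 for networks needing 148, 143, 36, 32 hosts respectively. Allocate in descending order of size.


148 hosts -> /24 (254 usable): 192.168.192.0/24
143 hosts -> /24 (254 usable): 192.168.193.0/24
36 hosts -> /26 (62 usable): 192.168.194.0/26
32 hosts -> /26 (62 usable): 192.168.194.64/26
Allocation: 192.168.192.0/24 (148 hosts, 254 usable); 192.168.193.0/24 (143 hosts, 254 usable); 192.168.194.0/26 (36 hosts, 62 usable); 192.168.194.64/26 (32 hosts, 62 usable)


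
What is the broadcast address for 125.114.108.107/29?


Network: 125.114.108.104/29
Host bits = 3
Set all host bits to 1:
Broadcast: 125.114.108.111


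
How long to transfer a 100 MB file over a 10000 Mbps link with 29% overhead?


Effective throughput = 10000 * (1 - 29/100) = 7100 Mbps
File size in Mb = 100 * 8 = 800 Mb
Time = 800 / 7100
Time = 0.1127 seconds


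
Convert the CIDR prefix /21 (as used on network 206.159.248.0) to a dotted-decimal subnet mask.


/21 means 21 network bits, 11 host bits
Binary: 11111111111111111111100000000000
Mask: 255.255.248.0


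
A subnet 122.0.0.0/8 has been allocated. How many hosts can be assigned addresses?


Host bits = 32 - 8 = 24
Total addresses = 2^24 = 16777216
Usable = total - 2 (network and broadcast)
Usable hosts: 16777214


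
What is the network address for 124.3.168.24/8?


IP:   01111100.00000011.10101000.00011000
Mask: 11111111.00000000.00000000.00000000
AND operation:
Net:  01111100.00000000.00000000.00000000
Network: 124.0.0.0/8


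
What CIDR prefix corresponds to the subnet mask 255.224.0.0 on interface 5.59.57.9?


Binary: 11111111.11100000.00000000.00000000
Count leading 1s
Prefix: /11


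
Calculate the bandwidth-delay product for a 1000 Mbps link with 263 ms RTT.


BDP = bandwidth * RTT
= 1000 Mbps * 263 ms
= 1000 * 1e6 * 263 / 1000 bits
= 263000000 bits
= 32875000 bytes
= 32104.4922 KB
BDP = 263000000 bits (32875000 bytes)


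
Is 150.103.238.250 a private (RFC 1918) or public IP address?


RFC 1918 private ranges:
  10.0.0.0/8 (10.0.0.0 - 10.255.255.255)
  172.16.0.0/12 (172.16.0.0 - 172.31.255.255)
  192.168.0.0/16 (192.168.0.0 - 192.168.255.255)
Public (not in any RFC 1918 range)


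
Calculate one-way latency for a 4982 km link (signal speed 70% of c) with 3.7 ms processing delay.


Speed = 0.7 * 3e5 km/s = 210000 km/s
Propagation delay = 4982 / 210000 = 0.0237 s = 23.7238 ms
Processing delay = 3.7 ms
Total one-way latency = 27.4238 ms


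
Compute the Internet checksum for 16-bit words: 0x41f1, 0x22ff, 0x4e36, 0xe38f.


Sum all words (with carry folding):
+ 0x41f1 = 0x41f1
+ 0x22ff = 0x64f0
+ 0x4e36 = 0xb326
+ 0xe38f = 0x96b6
One's complement: ~0x96b6
Checksum = 0x6949


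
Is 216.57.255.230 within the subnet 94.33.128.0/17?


Subnet network: 94.33.128.0
Test IP AND mask: 216.57.128.0
No, 216.57.255.230 is not in 94.33.128.0/17


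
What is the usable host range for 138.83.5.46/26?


Network: 138.83.5.0
Broadcast: 138.83.5.63
First usable = network + 1
Last usable = broadcast - 1
Range: 138.83.5.1 to 138.83.5.62


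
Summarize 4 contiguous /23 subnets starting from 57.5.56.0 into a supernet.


Original prefix: /23
Number of subnets: 4 = 2^2
New prefix = 23 - 2 = 21
Supernet: 57.5.56.0/21


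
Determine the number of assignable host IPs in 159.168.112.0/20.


Host bits = 32 - 20 = 12
Total addresses = 2^12 = 4096
Usable = total - 2 (network and broadcast)
Usable hosts: 4094


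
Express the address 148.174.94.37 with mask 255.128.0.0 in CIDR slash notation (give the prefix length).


Binary: 11111111.10000000.00000000.00000000
Count leading 1s
Prefix: /9


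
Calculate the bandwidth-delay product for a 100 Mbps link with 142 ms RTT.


BDP = bandwidth * RTT
= 100 Mbps * 142 ms
= 100 * 1e6 * 142 / 1000 bits
= 14200000 bits
= 1775000 bytes
= 1733.3984 KB
BDP = 14200000 bits (1775000 bytes)


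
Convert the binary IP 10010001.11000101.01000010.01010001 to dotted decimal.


10010001 = 145
11000101 = 197
01000010 = 66
01010001 = 81
IP: 145.197.66.81


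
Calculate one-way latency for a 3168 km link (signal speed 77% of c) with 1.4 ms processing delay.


Speed = 0.77 * 3e5 km/s = 231000 km/s
Propagation delay = 3168 / 231000 = 0.0137 s = 13.7143 ms
Processing delay = 1.4 ms
Total one-way latency = 15.1143 ms


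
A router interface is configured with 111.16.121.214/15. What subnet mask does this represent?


/15 means 15 network bits, 17 host bits
Binary: 11111111111111100000000000000000
Mask: 255.254.0.0


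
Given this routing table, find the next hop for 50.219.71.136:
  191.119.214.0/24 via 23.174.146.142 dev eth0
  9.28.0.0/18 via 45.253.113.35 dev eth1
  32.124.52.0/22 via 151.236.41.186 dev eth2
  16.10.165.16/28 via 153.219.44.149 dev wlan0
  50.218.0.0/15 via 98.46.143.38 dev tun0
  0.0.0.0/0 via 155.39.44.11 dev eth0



Longest prefix match for 50.219.71.136:
  /24 191.119.214.0: no
  /18 9.28.0.0: no
  /22 32.124.52.0: no
  /28 16.10.165.16: no
  /15 50.218.0.0: MATCH
  /0 0.0.0.0: MATCH
Selected: next-hop 98.46.143.38 via tun0 (matched /15)


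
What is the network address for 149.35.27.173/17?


IP:   10010101.00100011.00011011.10101101
Mask: 11111111.11111111.10000000.00000000
AND operation:
Net:  10010101.00100011.00000000.00000000
Network: 149.35.0.0/17


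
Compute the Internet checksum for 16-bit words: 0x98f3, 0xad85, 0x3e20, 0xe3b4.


Sum all words (with carry folding):
+ 0x98f3 = 0x98f3
+ 0xad85 = 0x4679
+ 0x3e20 = 0x8499
+ 0xe3b4 = 0x684e
One's complement: ~0x684e
Checksum = 0x97b1


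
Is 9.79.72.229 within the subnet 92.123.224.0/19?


Subnet network: 92.123.224.0
Test IP AND mask: 9.79.64.0
No, 9.79.72.229 is not in 92.123.224.0/19


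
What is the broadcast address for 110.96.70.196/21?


Network: 110.96.64.0/21
Host bits = 11
Set all host bits to 1:
Broadcast: 110.96.71.255


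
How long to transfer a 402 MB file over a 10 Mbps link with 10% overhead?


Effective throughput = 10 * (1 - 10/100) = 9 Mbps
File size in Mb = 402 * 8 = 3216 Mb
Time = 3216 / 9
Time = 357.3333 seconds


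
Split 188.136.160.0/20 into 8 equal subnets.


New prefix = 20 + 3 = 23
Each subnet has 512 addresses
  188.136.160.0/23
  188.136.162.0/23
  188.136.164.0/23
  188.136.166.0/23
  188.136.168.0/23
  188.136.170.0/23
  188.136.172.0/23
  188.136.174.0/23
Subnets: 188.136.160.0/23, 188.136.162.0/23, 188.136.164.0/23, 188.136.166.0/23, 188.136.168.0/23, 188.136.170.0/23, 188.136.172.0/23, 188.136.174.0/23


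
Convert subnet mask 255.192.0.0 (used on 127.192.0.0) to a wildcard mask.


Subnet mask: 255.192.0.0
Wildcard = 255.255.255.255 - subnet mask
255 - 255 = 0
255 - 192 = 63
255 - 0 = 255
255 - 0 = 255
Wildcard: 0.63.255.255


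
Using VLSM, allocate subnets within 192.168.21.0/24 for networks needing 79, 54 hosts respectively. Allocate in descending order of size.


79 hosts -> /25 (126 usable): 192.168.21.0/25
54 hosts -> /26 (62 usable): 192.168.21.128/26
Allocation: 192.168.21.0/25 (79 hosts, 126 usable); 192.168.21.128/26 (54 hosts, 62 usable)


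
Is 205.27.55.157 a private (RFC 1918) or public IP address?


RFC 1918 private ranges:
  10.0.0.0/8 (10.0.0.0 - 10.255.255.255)
  172.16.0.0/12 (172.16.0.0 - 172.31.255.255)
  192.168.0.0/16 (192.168.0.0 - 192.168.255.255)
Public (not in any RFC 1918 range)


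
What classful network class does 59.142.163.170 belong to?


First octet: 59
Binary: 00111011
0xxxxxxx -> Class A (1-126)
Class A, default mask 255.0.0.0 (/8)


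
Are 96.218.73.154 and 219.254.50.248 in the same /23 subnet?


Mask: 255.255.254.0
96.218.73.154 AND mask = 96.218.72.0
219.254.50.248 AND mask = 219.254.50.0
No, different subnets (96.218.72.0 vs 219.254.50.0)


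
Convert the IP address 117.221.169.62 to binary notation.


117 = 01110101
221 = 11011101
169 = 10101001
62 = 00111110
Binary: 01110101.11011101.10101001.00111110


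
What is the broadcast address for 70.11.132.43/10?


Network: 70.0.0.0/10
Host bits = 22
Set all host bits to 1:
Broadcast: 70.63.255.255


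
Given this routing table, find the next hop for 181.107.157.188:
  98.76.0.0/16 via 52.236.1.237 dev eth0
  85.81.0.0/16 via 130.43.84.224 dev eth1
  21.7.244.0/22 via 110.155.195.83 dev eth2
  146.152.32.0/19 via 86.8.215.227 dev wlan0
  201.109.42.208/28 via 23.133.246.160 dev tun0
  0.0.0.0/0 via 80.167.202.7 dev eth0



Longest prefix match for 181.107.157.188:
  /16 98.76.0.0: no
  /16 85.81.0.0: no
  /22 21.7.244.0: no
  /19 146.152.32.0: no
  /28 201.109.42.208: no
  /0 0.0.0.0: MATCH
Selected: next-hop 80.167.202.7 via eth0 (matched /0)


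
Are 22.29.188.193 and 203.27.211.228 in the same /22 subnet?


Mask: 255.255.252.0
22.29.188.193 AND mask = 22.29.188.0
203.27.211.228 AND mask = 203.27.208.0
No, different subnets (22.29.188.0 vs 203.27.208.0)


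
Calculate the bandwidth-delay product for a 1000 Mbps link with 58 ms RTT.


BDP = bandwidth * RTT
= 1000 Mbps * 58 ms
= 1000 * 1e6 * 58 / 1000 bits
= 58000000 bits
= 7250000 bytes
= 7080.0781 KB
BDP = 58000000 bits (7250000 bytes)


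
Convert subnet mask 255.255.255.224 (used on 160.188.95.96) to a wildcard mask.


Subnet mask: 255.255.255.224
Wildcard = 255.255.255.255 - subnet mask
255 - 255 = 0
255 - 255 = 0
255 - 255 = 0
255 - 224 = 31
Wildcard: 0.0.0.31
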